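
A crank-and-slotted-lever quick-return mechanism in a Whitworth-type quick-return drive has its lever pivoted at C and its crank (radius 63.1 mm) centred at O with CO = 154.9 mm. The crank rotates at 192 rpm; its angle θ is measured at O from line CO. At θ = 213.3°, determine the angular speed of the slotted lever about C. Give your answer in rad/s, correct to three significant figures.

7.24

ω = 20.11 rad/s (from 192 rpm).
Crank pin A relative to C: A = (d + r cosθ, r sinθ); lever angle φ = atan2(r sinθ, d + r cosθ).
Differentiating tanφ: φ̇ = rω(d cosθ + r)/(d² + r² + 2dr cosθ).
d² + r² + 2dr cosθ = |CA|² = 0.0116369 m²;  d cosθ + r = -0.066367 m.
|ω_lever| = |0.0631·20.11·-0.066367| / 0.0116369 = 7.2355 rad/s.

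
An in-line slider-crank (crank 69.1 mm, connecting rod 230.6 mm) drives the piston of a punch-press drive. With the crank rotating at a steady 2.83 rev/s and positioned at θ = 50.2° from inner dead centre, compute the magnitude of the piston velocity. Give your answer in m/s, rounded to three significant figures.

1.13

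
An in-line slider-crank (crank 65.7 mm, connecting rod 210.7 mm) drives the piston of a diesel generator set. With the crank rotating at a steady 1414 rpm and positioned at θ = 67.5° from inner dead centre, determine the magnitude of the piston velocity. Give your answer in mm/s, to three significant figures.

10100

ω = 2π·1414/60 = 148.1 rad/s
For an in-line slider-crank, x = r cosθ + √(L² − r² sin²θ), so v = −rω sinθ·[1 + r cosθ/√(L² − r² sin²θ)].
With r = 0.0657 m, L = 0.2107 m, θ = 67.5°: √(L² − r² sin²θ) = 0.20177 m.
v = −0.0657·148.1·0.92388·[1 + 0.0657·0.38268/0.20177] = -10.108 m/s.
|v| = 10.108 m/s = 10108 mm/s.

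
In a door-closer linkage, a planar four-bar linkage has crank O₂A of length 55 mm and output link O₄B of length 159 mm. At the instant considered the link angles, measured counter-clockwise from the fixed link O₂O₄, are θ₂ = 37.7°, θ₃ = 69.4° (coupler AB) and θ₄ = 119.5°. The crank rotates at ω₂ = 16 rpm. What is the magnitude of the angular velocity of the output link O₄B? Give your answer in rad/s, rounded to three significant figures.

0.397

ω₂ = 1.676 rad/s (from 16 rpm).
Differentiating the loop-closure r₂e^{iθ₂}+r₃e^{iθ₃}=r₁+r₄e^{iθ₄} gives r₂ω₂e^{iθ₂}+r₃ω₃e^{iθ₃}=r₄ω₄e^{iθ₄}.
Eliminating the other unknown: ω₄ = r₂ω₂ sin(θ₂−θ₃) / [r₄ sin(θ₄−θ₃)].
Numerator sine = -0.52547; denominator sine = +0.76717.
Result = 0.055·1.676·(-0.52547) / (0.159·(+0.76717)) = -0.39699 rad/s; magnitude 0.39699 rad/s.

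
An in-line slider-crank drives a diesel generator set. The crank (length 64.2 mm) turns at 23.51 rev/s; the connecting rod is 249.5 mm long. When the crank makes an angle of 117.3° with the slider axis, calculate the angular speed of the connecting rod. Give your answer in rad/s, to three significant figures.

17.9

ω = 147.7 rad/s (converted from 23.51 rev/s).
The rod makes angle φ with the slider axis where L sinφ = r sinθ; differentiating, L cosφ·φ̇ = r ω cosθ.
L cosφ = √(L² − r² sin²θ) = 0.24289 m.
|ω_rod| = r ω |cosθ| / √(L² − r² sin²θ) = 0.0642·147.7·0.45865/0.24289 = 17.908 rad/s.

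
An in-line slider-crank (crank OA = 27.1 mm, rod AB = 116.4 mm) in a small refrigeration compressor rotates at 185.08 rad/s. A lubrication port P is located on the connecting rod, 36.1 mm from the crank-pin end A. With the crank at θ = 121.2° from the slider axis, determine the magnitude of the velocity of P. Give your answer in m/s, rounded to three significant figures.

ω = 185.1 rad/s.  Crank-pin speed |V_A| = rω = 5.0157 m/s, perpendicular to OA.
Rod angle: sinφ = −(r/L) sinθ ⇒ φ = -11.487°; ω_rod = −rω cosθ/√(L²−r²sin²θ) = +22.778 rad/s.
V_P = V_A + ω_rod × AP, with AP = 0.0361 m along the rod.
Components: V_Px = −rω sinθ − a·ω_rod·sinφ = -4.1265 m/s;  V_Py = rω cosθ + a·ω_rod·cosφ = -1.7924 m/s.
|V_P| = √(V_Px² + V_Py²) = 4.499 m/s.

4.50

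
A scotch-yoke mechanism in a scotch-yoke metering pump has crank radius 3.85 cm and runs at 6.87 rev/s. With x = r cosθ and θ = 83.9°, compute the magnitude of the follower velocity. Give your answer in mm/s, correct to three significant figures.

1650

ω = 43.17 rad/s (from 6.87 rev/s).
x = r cosθ ⇒ ẋ = −rω sinθ.
|v| = rω|sinθ| = 0.0385·43.17·|sin 83.9°| = 1.6525 m/s = 1652.5 mm/s.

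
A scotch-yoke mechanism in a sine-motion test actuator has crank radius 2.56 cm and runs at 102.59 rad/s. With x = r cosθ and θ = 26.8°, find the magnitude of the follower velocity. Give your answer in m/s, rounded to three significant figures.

1.18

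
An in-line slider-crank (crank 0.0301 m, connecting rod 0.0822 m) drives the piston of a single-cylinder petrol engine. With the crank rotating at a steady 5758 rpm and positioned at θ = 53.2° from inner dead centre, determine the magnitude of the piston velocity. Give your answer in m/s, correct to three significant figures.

17.9

ω = 2π·5758/60 = 603 rad/s
For an in-line slider-crank, x = r cosθ + √(L² − r² sin²θ), so v = −rω sinθ·[1 + r cosθ/√(L² − r² sin²θ)].
With r = 0.0301 m, L = 0.0822 m, θ = 53.2°: √(L² − r² sin²θ) = 0.078587 m.
v = −0.0301·603·0.80073·[1 + 0.0301·0.59902/0.078587] = -17.867 m/s.
|v| = 17.867 m/s.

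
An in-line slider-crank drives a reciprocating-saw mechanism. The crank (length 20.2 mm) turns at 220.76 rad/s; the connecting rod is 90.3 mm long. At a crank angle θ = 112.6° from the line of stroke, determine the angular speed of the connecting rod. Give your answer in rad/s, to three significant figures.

19.4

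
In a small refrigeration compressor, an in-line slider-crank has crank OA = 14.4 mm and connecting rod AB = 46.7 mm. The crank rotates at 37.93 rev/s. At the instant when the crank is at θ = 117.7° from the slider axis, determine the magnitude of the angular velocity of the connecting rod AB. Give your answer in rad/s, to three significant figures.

35.5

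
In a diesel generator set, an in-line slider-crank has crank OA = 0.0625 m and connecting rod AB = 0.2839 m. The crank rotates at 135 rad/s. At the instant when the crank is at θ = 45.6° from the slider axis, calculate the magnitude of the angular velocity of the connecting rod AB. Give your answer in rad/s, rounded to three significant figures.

ω = 135 rad/s
The rod makes angle φ with the slider axis where L sinφ = r sinθ; differentiating, L cosφ·φ̇ = r ω cosθ.
L cosφ = √(L² − r² sin²θ) = 0.28037 m.
|ω_rod| = r ω |cosθ| / √(L² − r² sin²θ) = 0.0625·135·0.69966/0.28037 = 21.056 rad/s.

21.1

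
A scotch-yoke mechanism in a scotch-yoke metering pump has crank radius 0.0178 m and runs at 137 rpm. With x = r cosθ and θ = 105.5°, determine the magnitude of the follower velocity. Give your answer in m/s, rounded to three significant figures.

ω = 14.35 rad/s (from 137 rpm).
x = r cosθ ⇒ ẋ = −rω sinθ.
|v| = rω|sinθ| = 0.0178·14.35·|sin 105.5°| = 0.24608 m/s.

0.246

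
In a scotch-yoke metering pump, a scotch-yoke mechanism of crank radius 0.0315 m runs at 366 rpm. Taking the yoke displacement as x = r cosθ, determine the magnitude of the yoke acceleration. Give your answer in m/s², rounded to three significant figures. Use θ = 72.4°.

14.0

ω = 38.33 rad/s (from 366 rpm).
x = r cosθ ⇒ ẍ = −rω² cosθ (ω constant).
|a| = rω²|cosθ| = 0.0315·(38.33)²·|cos 72.4°| = 13.992 m/s².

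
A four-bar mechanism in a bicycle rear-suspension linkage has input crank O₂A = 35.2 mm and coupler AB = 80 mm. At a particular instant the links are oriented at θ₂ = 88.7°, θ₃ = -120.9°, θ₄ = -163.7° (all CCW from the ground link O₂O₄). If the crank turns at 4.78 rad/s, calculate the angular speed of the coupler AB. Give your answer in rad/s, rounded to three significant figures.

2.95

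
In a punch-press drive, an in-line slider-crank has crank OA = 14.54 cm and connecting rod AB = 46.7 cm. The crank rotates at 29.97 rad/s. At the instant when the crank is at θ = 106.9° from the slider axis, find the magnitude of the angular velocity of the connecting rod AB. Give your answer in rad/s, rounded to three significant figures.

2.84

ω = 29.97 rad/s
The rod makes angle φ with the slider axis where L sinφ = r sinθ; differentiating, L cosφ·φ̇ = r ω cosθ.
L cosφ = √(L² − r² sin²θ) = 0.4458 m.
|ω_rod| = r ω |cosθ| / √(L² − r² sin²θ) = 0.1454·29.97·0.29070/0.4458 = 2.8416 rad/s.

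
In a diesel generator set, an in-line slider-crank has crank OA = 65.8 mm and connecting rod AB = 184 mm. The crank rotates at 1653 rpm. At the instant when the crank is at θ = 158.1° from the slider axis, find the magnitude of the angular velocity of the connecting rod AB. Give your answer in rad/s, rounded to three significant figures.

ω = 173.1 rad/s (converted from 1653 rpm).
The rod makes angle φ with the slider axis where L sinφ = r sinθ; differentiating, L cosφ·φ̇ = r ω cosθ.
L cosφ = √(L² − r² sin²θ) = 0.18236 m.
|ω_rod| = r ω |cosθ| / √(L² − r² sin²θ) = 0.0658·173.1·0.92784/0.18236 = 57.953 rad/s.

58.0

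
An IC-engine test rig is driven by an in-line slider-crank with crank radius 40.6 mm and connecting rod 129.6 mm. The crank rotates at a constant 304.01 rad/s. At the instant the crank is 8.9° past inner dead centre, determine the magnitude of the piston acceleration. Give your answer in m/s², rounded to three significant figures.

ω = 304 rad/s
x(θ) = r cosθ + √(L² − r² sin²θ); with ω constant, a = ω²·d²x/dθ².
d²x/dθ² = −r cosθ − r²(cos2θ)/√u − r⁴ sin²2θ/(4u^{3/2}),  u = L² − r² sin²θ = 0.0167567 m².
Substituting r = 0.0406 m, L = 0.1296 m, θ = 8.9°: d²x/dθ² = -0.052265 m.
a = ω²·d²x/dθ² = (304)²·(-0.052265) = -4830.4 m/s²;  |a| = 4830.4 m/s².

4830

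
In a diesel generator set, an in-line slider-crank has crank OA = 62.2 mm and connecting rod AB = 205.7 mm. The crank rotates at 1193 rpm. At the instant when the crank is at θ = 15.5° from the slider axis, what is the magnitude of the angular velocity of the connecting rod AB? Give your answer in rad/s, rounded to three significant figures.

36.5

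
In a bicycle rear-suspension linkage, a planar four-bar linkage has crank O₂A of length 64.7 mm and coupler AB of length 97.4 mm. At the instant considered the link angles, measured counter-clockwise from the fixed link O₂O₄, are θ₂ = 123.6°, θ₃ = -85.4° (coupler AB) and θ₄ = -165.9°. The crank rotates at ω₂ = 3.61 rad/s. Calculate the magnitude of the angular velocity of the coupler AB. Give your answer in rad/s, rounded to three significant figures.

2.29

ω₂ = 3.61 rad/s
Differentiating the loop-closure r₂e^{iθ₂}+r₃e^{iθ₃}=r₁+r₄e^{iθ₄} gives r₂ω₂e^{iθ₂}+r₃ω₃e^{iθ₃}=r₄ω₄e^{iθ₄}.
Eliminating the other unknown: ω₃ = r₂ω₂ sin(θ₄−θ₂) / [r₃ sin(θ₃−θ₄)].
Numerator sine = +0.94264; denominator sine = +0.98629.
Result = 0.0647·3.61·(+0.94264) / (0.0974·(+0.98629)) = +2.2919 rad/s; magnitude 2.2919 rad/s.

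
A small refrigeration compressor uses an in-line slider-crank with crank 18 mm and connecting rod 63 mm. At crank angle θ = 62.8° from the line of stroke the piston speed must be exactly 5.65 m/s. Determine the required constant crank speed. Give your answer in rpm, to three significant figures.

2970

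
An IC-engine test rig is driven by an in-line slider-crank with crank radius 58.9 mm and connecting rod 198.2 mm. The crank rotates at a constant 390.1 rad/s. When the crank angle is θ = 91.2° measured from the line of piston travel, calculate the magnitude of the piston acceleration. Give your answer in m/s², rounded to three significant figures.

ω = 390.1 rad/s
x(θ) = r cosθ + √(L² − r² sin²θ); with ω constant, a = ω²·d²x/dθ².
d²x/dθ² = −r cosθ − r²(cos2θ)/√u − r⁴ sin²2θ/(4u^{3/2}),  u = L² − r² sin²θ = 0.0358156 m².
Substituting r = 0.0589 m, L = 0.1982 m, θ = 91.2°: d²x/dθ² = +0.019548 m.
a = ω²·d²x/dθ² = (390.1)²·(+0.019548) = +2974.8 m/s²;  |a| = 2974.8 m/s².

2970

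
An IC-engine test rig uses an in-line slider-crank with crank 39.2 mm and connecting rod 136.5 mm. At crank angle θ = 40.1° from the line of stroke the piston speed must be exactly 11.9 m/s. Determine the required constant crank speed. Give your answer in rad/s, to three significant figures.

385

For an in-line slider-crank, |v_piston| = rω|sinθ|·[1 + r cosθ/√(L² − r² sin²θ)].
With r = 0.0392 m, L = 0.1365 m, θ = 40.1°: the bracketed kinematic factor |dx/dθ| = 0.030894 m.
ω = v/|dx/dθ| = 11.9/0.030894 = 385.19 rad/s.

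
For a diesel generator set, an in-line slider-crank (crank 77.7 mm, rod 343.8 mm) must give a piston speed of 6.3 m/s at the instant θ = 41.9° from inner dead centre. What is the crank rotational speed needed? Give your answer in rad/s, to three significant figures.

104

For an in-line slider-crank, |v_piston| = rω|sinθ|·[1 + r cosθ/√(L² − r² sin²θ)].
With r = 0.0777 m, L = 0.3438 m, θ = 41.9°: the bracketed kinematic factor |dx/dθ| = 0.060721 m.
ω = v/|dx/dθ| = 6.3/0.060721 = 103.75 rad/s.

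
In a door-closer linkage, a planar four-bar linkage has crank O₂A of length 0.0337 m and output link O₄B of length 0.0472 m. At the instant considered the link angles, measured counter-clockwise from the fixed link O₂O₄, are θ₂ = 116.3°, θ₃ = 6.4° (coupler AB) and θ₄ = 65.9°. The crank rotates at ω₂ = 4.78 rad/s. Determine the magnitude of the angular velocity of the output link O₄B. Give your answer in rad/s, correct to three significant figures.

3.72

ω₂ = 4.78 rad/s
Differentiating the loop-closure r₂e^{iθ₂}+r₃e^{iθ₃}=r₁+r₄e^{iθ₄} gives r₂ω₂e^{iθ₂}+r₃ω₃e^{iθ₃}=r₄ω₄e^{iθ₄}.
Eliminating the other unknown: ω₄ = r₂ω₂ sin(θ₂−θ₃) / [r₄ sin(θ₄−θ₃)].
Numerator sine = +0.94029; denominator sine = +0.86163.
Result = 0.0337·4.78·(+0.94029) / (0.0472·(+0.86163)) = +3.7244 rad/s; magnitude 3.7244 rad/s.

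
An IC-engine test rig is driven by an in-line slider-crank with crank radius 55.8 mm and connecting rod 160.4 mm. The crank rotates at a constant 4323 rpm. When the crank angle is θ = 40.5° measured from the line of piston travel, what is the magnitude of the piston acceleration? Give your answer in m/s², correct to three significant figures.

9460

ω = 2π·4323/60 = 452.7 rad/s
x(θ) = r cosθ + √(L² − r² sin²θ); with ω constant, a = ω²·d²x/dθ².
d²x/dθ² = −r cosθ − r²(cos2θ)/√u − r⁴ sin²2θ/(4u^{3/2}),  u = L² − r² sin²θ = 0.0244149 m².
Substituting r = 0.0558 m, L = 0.1604 m, θ = 40.5°: d²x/dθ² = -0.046168 m.
a = ω²·d²x/dθ² = (452.7)²·(-0.046168) = -9461.6 m/s²;  |a| = 9461.6 m/s².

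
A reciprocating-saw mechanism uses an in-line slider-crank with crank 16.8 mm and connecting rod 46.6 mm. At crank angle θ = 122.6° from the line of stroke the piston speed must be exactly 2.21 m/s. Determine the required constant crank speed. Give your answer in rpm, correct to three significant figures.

1870

For an in-line slider-crank, |v_piston| = rω|sinθ|·[1 + r cosθ/√(L² − r² sin²θ)].
With r = 0.0168 m, L = 0.0466 m, θ = 122.6°: the bracketed kinematic factor |dx/dθ| = 0.011268 m.
ω = v/|dx/dθ| = 2.21/0.011268 = 196.13 rad/s.
N = 60ω/(2π) = 1872.9 rpm.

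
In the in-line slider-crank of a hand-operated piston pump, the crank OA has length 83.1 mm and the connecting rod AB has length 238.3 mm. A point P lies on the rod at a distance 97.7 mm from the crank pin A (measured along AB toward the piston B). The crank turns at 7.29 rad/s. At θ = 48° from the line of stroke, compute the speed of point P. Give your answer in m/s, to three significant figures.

ω = 7.29 rad/s.  Crank-pin speed |V_A| = rω = 0.6058 m/s, perpendicular to OA.
Rod angle: sinφ = −(r/L) sinθ ⇒ φ = -15.020°; ω_rod = −rω cosθ/√(L²−r²sin²θ) = -1.7612 rad/s.
V_P = V_A + ω_rod × AP, with AP = 0.0977 m along the rod.
Components: V_Px = −rω sinθ − a·ω_rod·sinφ = -0.49479 m/s;  V_Py = rω cosθ + a·ω_rod·cosφ = +0.23917 m/s.
|V_P| = √(V_Px² + V_Py²) = 0.54956 m/s.

0.550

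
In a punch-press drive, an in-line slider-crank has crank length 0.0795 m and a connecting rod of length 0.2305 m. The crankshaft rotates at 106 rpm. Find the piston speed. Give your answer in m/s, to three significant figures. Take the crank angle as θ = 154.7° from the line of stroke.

0.258

ω = 2π·106/60 = 11.1 rad/s
For an in-line slider-crank, x = r cosθ + √(L² − r² sin²θ), so v = −rω sinθ·[1 + r cosθ/√(L² − r² sin²θ)].
With r = 0.0795 m, L = 0.2305 m, θ = 154.7°: √(L² − r² sin²θ) = 0.22798 m.
v = −0.0795·11.1·0.42736·[1 + 0.0795·-0.90408/0.22798] = -0.25824 m/s.
|v| = 0.25824 m/s.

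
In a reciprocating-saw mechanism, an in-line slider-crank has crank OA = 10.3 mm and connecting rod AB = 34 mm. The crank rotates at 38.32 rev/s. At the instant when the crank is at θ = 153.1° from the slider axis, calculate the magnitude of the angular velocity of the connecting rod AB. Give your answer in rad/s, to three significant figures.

65.7

ω = 240.8 rad/s (converted from 38.32 rev/s).
The rod makes angle φ with the slider axis where L sinφ = r sinθ; differentiating, L cosφ·φ̇ = r ω cosθ.
L cosφ = √(L² − r² sin²θ) = 0.033679 m.
|ω_rod| = r ω |cosθ| / √(L² − r² sin²θ) = 0.0103·240.8·0.89180/0.033679 = 65.667 rad/s.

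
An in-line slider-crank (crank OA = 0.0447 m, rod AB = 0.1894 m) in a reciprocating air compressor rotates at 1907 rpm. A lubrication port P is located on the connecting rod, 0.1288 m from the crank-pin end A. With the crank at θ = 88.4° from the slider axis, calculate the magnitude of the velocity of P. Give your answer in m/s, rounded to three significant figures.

8.96

ω = 199.7 rad/s.  Crank-pin speed |V_A| = rω = 8.9266 m/s, perpendicular to OA.
Rod angle: sinφ = −(r/L) sinθ ⇒ φ = -13.646°; ω_rod = −rω cosθ/√(L²−r²sin²θ) = -1.3542 rad/s.
V_P = V_A + ω_rod × AP, with AP = 0.1288 m along the rod.
Components: V_Px = −rω sinθ − a·ω_rod·sinφ = -8.9643 m/s;  V_Py = rω cosθ + a·ω_rod·cosφ = +0.079748 m/s.
|V_P| = √(V_Px² + V_Py²) = 8.9646 m/s.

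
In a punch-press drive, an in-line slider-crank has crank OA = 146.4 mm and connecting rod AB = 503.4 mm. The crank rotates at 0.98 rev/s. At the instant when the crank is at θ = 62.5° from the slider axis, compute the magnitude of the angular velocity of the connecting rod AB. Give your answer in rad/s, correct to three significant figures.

0.856

ω = 6.158 rad/s (converted from 0.98 rev/s).
The rod makes angle φ with the slider axis where L sinφ = r sinθ; differentiating, L cosφ·φ̇ = r ω cosθ.
L cosφ = √(L² − r² sin²θ) = 0.48636 m.
|ω_rod| = r ω |cosθ| / √(L² − r² sin²θ) = 0.1464·6.158·0.46175/0.48636 = 0.85584 rad/s.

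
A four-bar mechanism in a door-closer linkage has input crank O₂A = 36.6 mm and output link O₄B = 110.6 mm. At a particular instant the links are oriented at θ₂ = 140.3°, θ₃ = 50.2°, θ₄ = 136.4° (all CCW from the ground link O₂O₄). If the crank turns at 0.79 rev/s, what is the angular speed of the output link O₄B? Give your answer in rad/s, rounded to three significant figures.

ω₂ = 4.964 rad/s (from 0.79 rev/s).
Differentiating the loop-closure r₂e^{iθ₂}+r₃e^{iθ₃}=r₁+r₄e^{iθ₄} gives r₂ω₂e^{iθ₂}+r₃ω₃e^{iθ₃}=r₄ω₄e^{iθ₄}.
Eliminating the other unknown: ω₄ = r₂ω₂ sin(θ₂−θ₃) / [r₄ sin(θ₄−θ₃)].
Numerator sine = +1.00000; denominator sine = +0.99780.
Result = 0.0366·4.964·(+1.00000) / (0.1106·(+0.99780)) = +1.6462 rad/s; magnitude 1.6462 rad/s.

1.65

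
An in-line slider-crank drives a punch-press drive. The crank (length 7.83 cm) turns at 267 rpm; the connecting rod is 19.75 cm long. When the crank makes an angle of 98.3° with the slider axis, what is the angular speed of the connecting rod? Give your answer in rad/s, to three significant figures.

ω = 27.96 rad/s (converted from 267 rpm).
The rod makes angle φ with the slider axis where L sinφ = r sinθ; differentiating, L cosφ·φ̇ = r ω cosθ.
L cosφ = √(L² − r² sin²θ) = 0.18167 m.
|ω_rod| = r ω |cosθ| / √(L² − r² sin²θ) = 0.0783·27.96·0.14436/0.18167 = 1.7396 rad/s.

1.74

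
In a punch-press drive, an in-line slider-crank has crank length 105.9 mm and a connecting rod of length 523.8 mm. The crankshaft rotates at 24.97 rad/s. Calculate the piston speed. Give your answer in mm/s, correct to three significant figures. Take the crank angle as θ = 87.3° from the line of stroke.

2670

ω = 24.97 rad/s
For an in-line slider-crank, x = r cosθ + √(L² − r² sin²θ), so v = −rω sinθ·[1 + r cosθ/√(L² − r² sin²θ)].
With r = 0.1059 m, L = 0.5238 m, θ = 87.3°: √(L² − r² sin²θ) = 0.51301 m.
v = −0.1059·24.97·0.99889·[1 + 0.1059·0.04711/0.51301] = -2.6671 m/s.
|v| = 2.6671 m/s = 2667.1 mm/s.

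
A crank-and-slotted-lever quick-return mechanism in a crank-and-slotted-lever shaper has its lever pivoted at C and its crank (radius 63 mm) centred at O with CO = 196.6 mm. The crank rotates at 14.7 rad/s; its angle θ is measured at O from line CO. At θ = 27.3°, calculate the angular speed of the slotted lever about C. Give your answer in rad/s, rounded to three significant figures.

ω = 14.7 rad/s
Crank pin A relative to C: A = (d + r cosθ, r sinθ); lever angle φ = atan2(r sinθ, d + r cosθ).
Differentiating tanφ: φ̇ = rω(d cosθ + r)/(d² + r² + 2dr cosθ).
d² + r² + 2dr cosθ = |CA|² = 0.064633 m²;  d cosθ + r = +0.2377 m.
|ω_lever| = |0.063·14.7·+0.2377| / 0.064633 = 3.4059 rad/s.

3.41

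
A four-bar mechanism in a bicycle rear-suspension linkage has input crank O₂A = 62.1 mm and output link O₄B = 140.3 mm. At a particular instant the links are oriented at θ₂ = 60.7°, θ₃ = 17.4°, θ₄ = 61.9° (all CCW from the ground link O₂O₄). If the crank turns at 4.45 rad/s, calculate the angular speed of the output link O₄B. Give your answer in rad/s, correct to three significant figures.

1.93

ω₂ = 4.45 rad/s
Differentiating the loop-closure r₂e^{iθ₂}+r₃e^{iθ₃}=r₁+r₄e^{iθ₄} gives r₂ω₂e^{iθ₂}+r₃ω₃e^{iθ₃}=r₄ω₄e^{iθ₄}.
Eliminating the other unknown: ω₄ = r₂ω₂ sin(θ₂−θ₃) / [r₄ sin(θ₄−θ₃)].
Numerator sine = +0.68582; denominator sine = +0.70091.
Result = 0.0621·4.45·(+0.68582) / (0.1403·(+0.70091)) = +1.9273 rad/s; magnitude 1.9273 rad/s.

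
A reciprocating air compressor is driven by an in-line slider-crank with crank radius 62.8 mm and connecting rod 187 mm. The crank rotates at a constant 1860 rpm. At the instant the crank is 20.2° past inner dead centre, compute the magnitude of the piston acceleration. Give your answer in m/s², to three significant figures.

2860

ω = 2π·1860/60 = 194.8 rad/s
x(θ) = r cosθ + √(L² − r² sin²θ); with ω constant, a = ω²·d²x/dθ².
d²x/dθ² = −r cosθ − r²(cos2θ)/√u − r⁴ sin²2θ/(4u^{3/2}),  u = L² − r² sin²θ = 0.0344988 m².
Substituting r = 0.0628 m, L = 0.187 m, θ = 20.2°: d²x/dθ² = -0.075362 m.
a = ω²·d²x/dθ² = (194.8)²·(-0.075362) = -2859.1 m/s²;  |a| = 2859.1 m/s².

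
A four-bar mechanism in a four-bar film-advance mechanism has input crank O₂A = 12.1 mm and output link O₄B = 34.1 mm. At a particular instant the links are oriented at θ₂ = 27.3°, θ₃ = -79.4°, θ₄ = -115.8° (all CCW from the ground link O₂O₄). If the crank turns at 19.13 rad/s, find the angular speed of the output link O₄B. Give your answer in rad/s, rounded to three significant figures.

11.0

ω₂ = 19.13 rad/s
Differentiating the loop-closure r₂e^{iθ₂}+r₃e^{iθ₃}=r₁+r₄e^{iθ₄} gives r₂ω₂e^{iθ₂}+r₃ω₃e^{iθ₃}=r₄ω₄e^{iθ₄}.
Eliminating the other unknown: ω₄ = r₂ω₂ sin(θ₂−θ₃) / [r₄ sin(θ₄−θ₃)].
Numerator sine = +0.95782; denominator sine = -0.59342.
Result = 0.0121·19.13·(+0.95782) / (0.0341·(-0.59342)) = -10.956 rad/s; magnitude 10.956 rad/s.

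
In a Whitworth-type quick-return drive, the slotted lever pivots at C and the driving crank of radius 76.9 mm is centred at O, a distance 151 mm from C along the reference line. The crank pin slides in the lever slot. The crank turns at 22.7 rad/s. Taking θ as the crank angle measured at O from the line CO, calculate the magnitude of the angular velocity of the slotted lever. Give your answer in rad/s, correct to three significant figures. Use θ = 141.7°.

ω = 22.7 rad/s
Crank pin A relative to C: A = (d + r cosθ, r sinθ); lever angle φ = atan2(r sinθ, d + r cosθ).
Differentiating tanφ: φ̇ = rω(d cosθ + r)/(d² + r² + 2dr cosθ).
d² + r² + 2dr cosθ = |CA|² = 0.0104891 m²;  d cosθ + r = -0.041601 m.
|ω_lever| = |0.0769·22.7·-0.041601| / 0.0104891 = 6.9234 rad/s.

6.92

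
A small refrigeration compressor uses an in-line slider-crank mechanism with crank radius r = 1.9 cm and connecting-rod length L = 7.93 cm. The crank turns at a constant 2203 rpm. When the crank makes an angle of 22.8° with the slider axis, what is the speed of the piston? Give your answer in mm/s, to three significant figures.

ω = 2π·2203/60 = 230.7 rad/s
For an in-line slider-crank, x = r cosθ + √(L² − r² sin²θ), so v = −rω sinθ·[1 + r cosθ/√(L² − r² sin²θ)].
With r = 0.019 m, L = 0.0793 m, θ = 22.8°: √(L² − r² sin²θ) = 0.078957 m.
v = −0.019·230.7·0.38752·[1 + 0.019·0.92186/0.078957] = -2.0754 m/s.
|v| = 2.0754 m/s = 2075.4 mm/s.

2080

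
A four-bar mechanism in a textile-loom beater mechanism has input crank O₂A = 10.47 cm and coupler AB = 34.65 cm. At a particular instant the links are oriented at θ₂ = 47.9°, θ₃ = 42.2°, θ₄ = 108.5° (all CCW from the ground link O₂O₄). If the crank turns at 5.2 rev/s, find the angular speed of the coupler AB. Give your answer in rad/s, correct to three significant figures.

9.39

ω₂ = 32.67 rad/s (from 5.2 rev/s).
Differentiating the loop-closure r₂e^{iθ₂}+r₃e^{iθ₃}=r₁+r₄e^{iθ₄} gives r₂ω₂e^{iθ₂}+r₃ω₃e^{iθ₃}=r₄ω₄e^{iθ₄}.
Eliminating the other unknown: ω₃ = r₂ω₂ sin(θ₄−θ₂) / [r₃ sin(θ₃−θ₄)].
Numerator sine = +0.87121; denominator sine = -0.91566.
Result = 0.1047·32.67·(+0.87121) / (0.3465·(-0.91566)) = -9.3933 rad/s; magnitude 9.3933 rad/s.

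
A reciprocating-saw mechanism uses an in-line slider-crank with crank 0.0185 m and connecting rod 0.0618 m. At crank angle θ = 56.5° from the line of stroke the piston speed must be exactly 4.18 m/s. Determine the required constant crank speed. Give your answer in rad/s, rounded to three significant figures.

231

For an in-line slider-crank, |v_piston| = rω|sinθ|·[1 + r cosθ/√(L² − r² sin²θ)].
With r = 0.0185 m, L = 0.0618 m, θ = 56.5°: the bracketed kinematic factor |dx/dθ| = 0.018059 m.
ω = v/|dx/dθ| = 4.18/0.018059 = 231.46 rad/s.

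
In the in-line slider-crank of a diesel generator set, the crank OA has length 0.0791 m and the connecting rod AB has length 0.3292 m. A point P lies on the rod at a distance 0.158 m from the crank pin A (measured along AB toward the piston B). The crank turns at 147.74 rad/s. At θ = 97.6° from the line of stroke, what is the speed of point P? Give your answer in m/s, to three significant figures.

ω = 147.7 rad/s.  Crank-pin speed |V_A| = rω = 11.686 m/s, perpendicular to OA.
Rod angle: sinφ = −(r/L) sinθ ⇒ φ = -13.778°; ω_rod = −rω cosθ/√(L²−r²sin²θ) = +4.8341 rad/s.
V_P = V_A + ω_rod × AP, with AP = 0.158 m along the rod.
Components: V_Px = −rω sinθ − a·ω_rod·sinφ = -11.402 m/s;  V_Py = rω cosθ + a·ω_rod·cosφ = -0.80378 m/s.
|V_P| = √(V_Px² + V_Py²) = 11.43 m/s.

11.4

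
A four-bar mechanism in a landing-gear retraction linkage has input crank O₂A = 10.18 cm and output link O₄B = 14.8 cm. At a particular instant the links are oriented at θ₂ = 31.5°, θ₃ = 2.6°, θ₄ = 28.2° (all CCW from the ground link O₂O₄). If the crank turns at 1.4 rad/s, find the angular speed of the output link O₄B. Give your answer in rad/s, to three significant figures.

1.08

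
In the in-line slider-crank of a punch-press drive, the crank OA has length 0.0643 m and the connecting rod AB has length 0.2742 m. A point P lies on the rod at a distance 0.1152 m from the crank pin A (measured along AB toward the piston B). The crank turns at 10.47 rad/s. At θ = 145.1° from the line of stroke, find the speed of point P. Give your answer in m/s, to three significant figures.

0.477

ω = 10.47 rad/s.  Crank-pin speed |V_A| = rω = 0.67322 m/s, perpendicular to OA.
Rod angle: sinφ = −(r/L) sinθ ⇒ φ = -7.711°; ω_rod = −rω cosθ/√(L²−r²sin²θ) = +2.032 rad/s.
V_P = V_A + ω_rod × AP, with AP = 0.1152 m along the rod.
Components: V_Px = −rω sinθ − a·ω_rod·sinφ = -0.35377 m/s;  V_Py = rω cosθ + a·ω_rod·cosφ = -0.32017 m/s.
|V_P| = √(V_Px² + V_Py²) = 0.47714 m/s.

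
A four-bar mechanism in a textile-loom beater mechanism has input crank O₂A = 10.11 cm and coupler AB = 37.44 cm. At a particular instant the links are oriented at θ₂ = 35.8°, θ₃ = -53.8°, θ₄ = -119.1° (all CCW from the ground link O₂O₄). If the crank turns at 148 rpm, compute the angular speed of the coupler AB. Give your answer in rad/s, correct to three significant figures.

1.95

ω₂ = 15.5 rad/s (from 148 rpm).
Differentiating the loop-closure r₂e^{iθ₂}+r₃e^{iθ₃}=r₁+r₄e^{iθ₄} gives r₂ω₂e^{iθ₂}+r₃ω₃e^{iθ₃}=r₄ω₄e^{iθ₄}.
Eliminating the other unknown: ω₃ = r₂ω₂ sin(θ₄−θ₂) / [r₃ sin(θ₃−θ₄)].
Numerator sine = -0.42420; denominator sine = +0.90851.
Result = 0.1011·15.5·(-0.42420) / (0.3744·(+0.90851)) = -1.9541 rad/s; magnitude 1.9541 rad/s.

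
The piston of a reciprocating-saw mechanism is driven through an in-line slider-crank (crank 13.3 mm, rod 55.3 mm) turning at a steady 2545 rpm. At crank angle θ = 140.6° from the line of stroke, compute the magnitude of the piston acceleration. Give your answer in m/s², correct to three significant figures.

ω = 2π·2545/60 = 266.5 rad/s
x(θ) = r cosθ + √(L² − r² sin²θ); with ω constant, a = ω²·d²x/dθ².
d²x/dθ² = −r cosθ − r²(cos2θ)/√u − r⁴ sin²2θ/(4u^{3/2}),  u = L² − r² sin²θ = 0.00298682 m².
Substituting r = 0.0133 m, L = 0.0553 m, θ = 140.6°: d²x/dθ² = +0.0096026 m.
a = ω²·d²x/dθ² = (266.5)²·(+0.0096026) = +682.06 m/s²;  |a| = 682.06 m/s².

682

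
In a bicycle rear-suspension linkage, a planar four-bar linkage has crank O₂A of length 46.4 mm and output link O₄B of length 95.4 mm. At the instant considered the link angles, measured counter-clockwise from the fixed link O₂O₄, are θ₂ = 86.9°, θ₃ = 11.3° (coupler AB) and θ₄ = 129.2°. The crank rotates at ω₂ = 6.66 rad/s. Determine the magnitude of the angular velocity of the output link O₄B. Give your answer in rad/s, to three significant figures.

3.55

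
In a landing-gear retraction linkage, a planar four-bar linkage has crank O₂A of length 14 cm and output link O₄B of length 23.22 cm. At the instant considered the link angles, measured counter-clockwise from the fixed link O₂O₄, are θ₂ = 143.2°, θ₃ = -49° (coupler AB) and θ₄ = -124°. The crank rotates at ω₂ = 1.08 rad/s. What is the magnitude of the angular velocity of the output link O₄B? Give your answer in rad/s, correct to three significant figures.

ω₂ = 1.08 rad/s
Differentiating the loop-closure r₂e^{iθ₂}+r₃e^{iθ₃}=r₁+r₄e^{iθ₄} gives r₂ω₂e^{iθ₂}+r₃ω₃e^{iθ₃}=r₄ω₄e^{iθ₄}.
Eliminating the other unknown: ω₄ = r₂ω₂ sin(θ₂−θ₃) / [r₄ sin(θ₄−θ₃)].
Numerator sine = -0.21132; denominator sine = -0.96593.
Result = 0.14·1.08·(-0.21132) / (0.2322·(-0.96593)) = +0.14246 rad/s; magnitude 0.14246 rad/s.

0.142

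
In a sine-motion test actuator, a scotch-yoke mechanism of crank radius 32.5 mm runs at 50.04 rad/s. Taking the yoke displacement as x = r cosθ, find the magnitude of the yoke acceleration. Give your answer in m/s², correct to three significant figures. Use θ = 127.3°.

49.3

ω = 50.04 rad/s
x = r cosθ ⇒ ẍ = −rω² cosθ (ω constant).
|a| = rω²|cosθ| = 0.0325·(50.04)²·|cos 127.3°| = 49.315 m/s².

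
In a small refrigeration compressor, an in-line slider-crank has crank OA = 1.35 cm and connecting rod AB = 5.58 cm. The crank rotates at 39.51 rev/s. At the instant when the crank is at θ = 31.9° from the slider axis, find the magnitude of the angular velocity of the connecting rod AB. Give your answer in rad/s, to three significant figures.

ω = 248.2 rad/s (converted from 39.51 rev/s).
The rod makes angle φ with the slider axis where L sinφ = r sinθ; differentiating, L cosφ·φ̇ = r ω cosθ.
L cosφ = √(L² − r² sin²θ) = 0.055342 m.
|ω_rod| = r ω |cosθ| / √(L² − r² sin²θ) = 0.0135·248.2·0.84897/0.055342 = 51.411 rad/s.

51.4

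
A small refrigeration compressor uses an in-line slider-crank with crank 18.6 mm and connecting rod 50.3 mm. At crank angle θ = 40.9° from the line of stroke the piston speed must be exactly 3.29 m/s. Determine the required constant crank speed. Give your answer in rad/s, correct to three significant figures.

210

For an in-line slider-crank, |v_piston| = rω|sinθ|·[1 + r cosθ/√(L² − r² sin²θ)].
With r = 0.0186 m, L = 0.0503 m, θ = 40.9°: the bracketed kinematic factor |dx/dθ| = 0.015686 m.
ω = v/|dx/dθ| = 3.29/0.015686 = 209.74 rad/s.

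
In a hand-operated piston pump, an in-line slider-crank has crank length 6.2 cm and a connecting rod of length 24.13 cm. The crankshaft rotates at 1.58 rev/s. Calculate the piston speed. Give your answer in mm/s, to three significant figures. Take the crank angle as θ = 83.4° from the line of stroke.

ω = 2π·1.58 = 9.927 rad/s
For an in-line slider-crank, x = r cosθ + √(L² − r² sin²θ), so v = −rω sinθ·[1 + r cosθ/√(L² − r² sin²θ)].
With r = 0.062 m, L = 0.2413 m, θ = 83.4°: √(L² − r² sin²θ) = 0.23331 m.
v = −0.062·9.927·0.99337·[1 + 0.062·0.11494/0.23331] = -0.6301 m/s.
|v| = 0.6301 m/s = 630.1 mm/s.

630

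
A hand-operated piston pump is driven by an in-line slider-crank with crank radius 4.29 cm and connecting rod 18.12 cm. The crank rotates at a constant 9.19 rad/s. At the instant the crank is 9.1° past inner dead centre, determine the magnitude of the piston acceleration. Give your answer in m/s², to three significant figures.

ω = 9.19 rad/s
x(θ) = r cosθ + √(L² − r² sin²θ); with ω constant, a = ω²·d²x/dθ².
d²x/dθ² = −r cosθ − r²(cos2θ)/√u − r⁴ sin²2θ/(4u^{3/2}),  u = L² − r² sin²θ = 0.0327874 m².
Substituting r = 0.0429 m, L = 0.1812 m, θ = 9.1°: d²x/dθ² = -0.052029 m.
a = ω²·d²x/dθ² = (9.19)²·(-0.052029) = -4.3942 m/s²;  |a| = 4.3942 m/s².

4.39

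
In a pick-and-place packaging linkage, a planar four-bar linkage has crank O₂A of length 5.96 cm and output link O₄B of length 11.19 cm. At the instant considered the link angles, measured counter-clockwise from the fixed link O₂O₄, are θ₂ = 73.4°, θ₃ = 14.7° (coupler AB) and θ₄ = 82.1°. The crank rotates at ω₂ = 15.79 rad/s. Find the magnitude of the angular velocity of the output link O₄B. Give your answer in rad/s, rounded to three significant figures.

ω₂ = 15.79 rad/s
Differentiating the loop-closure r₂e^{iθ₂}+r₃e^{iθ₃}=r₁+r₄e^{iθ₄} gives r₂ω₂e^{iθ₂}+r₃ω₃e^{iθ₃}=r₄ω₄e^{iθ₄}.
Eliminating the other unknown: ω₄ = r₂ω₂ sin(θ₂−θ₃) / [r₄ sin(θ₄−θ₃)].
Numerator sine = +0.85446; denominator sine = +0.92321.
Result = 0.0596·15.79·(+0.85446) / (0.1119·(+0.92321)) = +7.7837 rad/s; magnitude 7.7837 rad/s.

7.78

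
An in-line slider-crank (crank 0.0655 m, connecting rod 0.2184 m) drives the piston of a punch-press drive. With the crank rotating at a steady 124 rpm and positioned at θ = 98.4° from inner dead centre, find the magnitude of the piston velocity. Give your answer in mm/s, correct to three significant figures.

803

ω = 2π·124/60 = 12.99 rad/s
For an in-line slider-crank, x = r cosθ + √(L² − r² sin²θ), so v = −rω sinθ·[1 + r cosθ/√(L² − r² sin²θ)].
With r = 0.0655 m, L = 0.2184 m, θ = 98.4°: √(L² − r² sin²θ) = 0.20857 m.
v = −0.0655·12.99·0.98927·[1 + 0.0655·-0.14608/0.20857] = -0.80281 m/s.
|v| = 0.80281 m/s = 802.81 mm/s.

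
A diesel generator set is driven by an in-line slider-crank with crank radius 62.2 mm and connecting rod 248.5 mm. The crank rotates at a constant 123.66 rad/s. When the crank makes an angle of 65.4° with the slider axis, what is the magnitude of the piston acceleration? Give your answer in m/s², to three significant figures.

ω = 123.7 rad/s
x(θ) = r cosθ + √(L² − r² sin²θ); with ω constant, a = ω²·d²x/dθ².
d²x/dθ² = −r cosθ − r²(cos2θ)/√u − r⁴ sin²2θ/(4u^{3/2}),  u = L² − r² sin²θ = 0.0585538 m².
Substituting r = 0.0622 m, L = 0.2485 m, θ = 65.4°: d²x/dθ² = -0.015597 m.
a = ω²·d²x/dθ² = (123.7)²·(-0.015597) = -238.5 m/s²;  |a| = 238.5 m/s².

239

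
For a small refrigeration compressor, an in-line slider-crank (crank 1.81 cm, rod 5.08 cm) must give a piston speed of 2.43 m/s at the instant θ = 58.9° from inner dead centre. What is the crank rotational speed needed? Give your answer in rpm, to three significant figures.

1250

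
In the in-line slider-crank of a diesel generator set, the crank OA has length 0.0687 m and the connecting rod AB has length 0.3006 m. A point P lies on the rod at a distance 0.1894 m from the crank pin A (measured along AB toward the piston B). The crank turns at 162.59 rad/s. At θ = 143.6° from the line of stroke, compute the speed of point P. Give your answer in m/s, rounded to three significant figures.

ω = 162.6 rad/s.  Crank-pin speed |V_A| = rω = 11.17 m/s, perpendicular to OA.
Rod angle: sinφ = −(r/L) sinθ ⇒ φ = -7.795°; ω_rod = −rω cosθ/√(L²−r²sin²θ) = +30.188 rad/s.
V_P = V_A + ω_rod × AP, with AP = 0.1894 m along the rod.
Components: V_Px = −rω sinθ − a·ω_rod·sinφ = -5.853 m/s;  V_Py = rω cosθ + a·ω_rod·cosφ = -3.3259 m/s.
|V_P| = √(V_Px² + V_Py²) = 6.732 m/s.

6.73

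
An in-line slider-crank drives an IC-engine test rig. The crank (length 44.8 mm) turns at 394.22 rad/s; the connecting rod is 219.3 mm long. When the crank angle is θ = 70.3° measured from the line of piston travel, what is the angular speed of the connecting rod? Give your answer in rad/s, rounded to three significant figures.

ω = 394.2 rad/s
The rod makes angle φ with the slider axis where L sinφ = r sinθ; differentiating, L cosφ·φ̇ = r ω cosθ.
L cosφ = √(L² − r² sin²θ) = 0.21521 m.
|ω_rod| = r ω |cosθ| / √(L² − r² sin²θ) = 0.0448·394.2·0.33710/0.21521 = 27.664 rad/s.

27.7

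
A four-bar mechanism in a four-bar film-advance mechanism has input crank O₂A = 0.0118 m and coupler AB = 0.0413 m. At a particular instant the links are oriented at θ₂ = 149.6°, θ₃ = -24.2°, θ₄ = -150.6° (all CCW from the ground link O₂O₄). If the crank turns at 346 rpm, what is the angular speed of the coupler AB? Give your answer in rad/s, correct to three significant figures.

11.1

ω₂ = 36.23 rad/s (from 346 rpm).
Differentiating the loop-closure r₂e^{iθ₂}+r₃e^{iθ₃}=r₁+r₄e^{iθ₄} gives r₂ω₂e^{iθ₂}+r₃ω₃e^{iθ₃}=r₄ω₄e^{iθ₄}.
Eliminating the other unknown: ω₃ = r₂ω₂ sin(θ₄−θ₂) / [r₃ sin(θ₃−θ₄)].
Numerator sine = +0.86427; denominator sine = +0.80489.
Result = 0.0118·36.23·(+0.86427) / (0.0413·(+0.80489)) = +11.116 rad/s; magnitude 11.116 rad/s.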